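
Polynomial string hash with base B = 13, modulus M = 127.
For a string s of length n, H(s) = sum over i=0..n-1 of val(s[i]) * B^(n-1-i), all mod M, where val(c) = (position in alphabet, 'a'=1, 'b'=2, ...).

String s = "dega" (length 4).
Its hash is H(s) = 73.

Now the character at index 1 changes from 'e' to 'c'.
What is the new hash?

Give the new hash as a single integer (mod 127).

val('e') = 5, val('c') = 3
Position k = 1, exponent = n-1-k = 2
B^2 mod M = 13^2 mod 127 = 42
Delta = (3 - 5) * 42 mod 127 = 43
New hash = (73 + 43) mod 127 = 116

Answer: 116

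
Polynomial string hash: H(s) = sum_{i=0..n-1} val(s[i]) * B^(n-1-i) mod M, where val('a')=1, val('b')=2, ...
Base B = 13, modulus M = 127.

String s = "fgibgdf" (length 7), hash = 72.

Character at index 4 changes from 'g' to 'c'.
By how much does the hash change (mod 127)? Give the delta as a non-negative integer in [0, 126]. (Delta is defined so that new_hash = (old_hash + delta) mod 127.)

Answer: 86

Derivation:
Delta formula: (val(new) - val(old)) * B^(n-1-k) mod M
  val('c') - val('g') = 3 - 7 = -4
  B^(n-1-k) = 13^2 mod 127 = 42
  Delta = -4 * 42 mod 127 = 86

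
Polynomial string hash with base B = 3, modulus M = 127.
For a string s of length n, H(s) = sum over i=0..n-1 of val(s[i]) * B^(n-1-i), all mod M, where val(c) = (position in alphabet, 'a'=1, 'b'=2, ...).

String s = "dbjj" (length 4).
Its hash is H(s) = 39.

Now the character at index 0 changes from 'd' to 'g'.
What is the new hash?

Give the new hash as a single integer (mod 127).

Answer: 120

Derivation:
val('d') = 4, val('g') = 7
Position k = 0, exponent = n-1-k = 3
B^3 mod M = 3^3 mod 127 = 27
Delta = (7 - 4) * 27 mod 127 = 81
New hash = (39 + 81) mod 127 = 120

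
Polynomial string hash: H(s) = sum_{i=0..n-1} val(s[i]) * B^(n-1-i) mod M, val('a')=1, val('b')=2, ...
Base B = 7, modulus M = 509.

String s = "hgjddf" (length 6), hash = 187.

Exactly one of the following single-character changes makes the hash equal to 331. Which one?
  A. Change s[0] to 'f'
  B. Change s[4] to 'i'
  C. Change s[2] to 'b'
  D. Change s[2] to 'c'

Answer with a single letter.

Option A: s[0]='h'->'f', delta=(6-8)*7^5 mod 509 = 489, hash=187+489 mod 509 = 167
Option B: s[4]='d'->'i', delta=(9-4)*7^1 mod 509 = 35, hash=187+35 mod 509 = 222
Option C: s[2]='j'->'b', delta=(2-10)*7^3 mod 509 = 310, hash=187+310 mod 509 = 497
Option D: s[2]='j'->'c', delta=(3-10)*7^3 mod 509 = 144, hash=187+144 mod 509 = 331 <-- target

Answer: D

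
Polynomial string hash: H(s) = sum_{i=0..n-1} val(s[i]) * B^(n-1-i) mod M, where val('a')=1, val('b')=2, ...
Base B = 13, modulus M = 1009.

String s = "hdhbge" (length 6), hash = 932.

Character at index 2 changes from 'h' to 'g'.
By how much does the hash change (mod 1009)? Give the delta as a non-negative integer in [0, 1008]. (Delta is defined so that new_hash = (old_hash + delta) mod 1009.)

Answer: 830

Derivation:
Delta formula: (val(new) - val(old)) * B^(n-1-k) mod M
  val('g') - val('h') = 7 - 8 = -1
  B^(n-1-k) = 13^3 mod 1009 = 179
  Delta = -1 * 179 mod 1009 = 830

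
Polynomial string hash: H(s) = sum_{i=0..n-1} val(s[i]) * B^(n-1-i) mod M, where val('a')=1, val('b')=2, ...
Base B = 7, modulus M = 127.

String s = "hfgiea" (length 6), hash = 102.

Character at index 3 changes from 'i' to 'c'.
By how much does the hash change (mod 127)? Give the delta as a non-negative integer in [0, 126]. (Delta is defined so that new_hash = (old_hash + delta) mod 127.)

Answer: 87

Derivation:
Delta formula: (val(new) - val(old)) * B^(n-1-k) mod M
  val('c') - val('i') = 3 - 9 = -6
  B^(n-1-k) = 7^2 mod 127 = 49
  Delta = -6 * 49 mod 127 = 87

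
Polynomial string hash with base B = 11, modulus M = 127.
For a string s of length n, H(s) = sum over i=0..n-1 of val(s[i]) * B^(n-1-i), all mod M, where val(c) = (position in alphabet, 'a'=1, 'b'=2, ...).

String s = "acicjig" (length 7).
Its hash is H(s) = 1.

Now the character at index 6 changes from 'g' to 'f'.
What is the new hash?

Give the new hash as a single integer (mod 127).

val('g') = 7, val('f') = 6
Position k = 6, exponent = n-1-k = 0
B^0 mod M = 11^0 mod 127 = 1
Delta = (6 - 7) * 1 mod 127 = 126
New hash = (1 + 126) mod 127 = 0

Answer: 0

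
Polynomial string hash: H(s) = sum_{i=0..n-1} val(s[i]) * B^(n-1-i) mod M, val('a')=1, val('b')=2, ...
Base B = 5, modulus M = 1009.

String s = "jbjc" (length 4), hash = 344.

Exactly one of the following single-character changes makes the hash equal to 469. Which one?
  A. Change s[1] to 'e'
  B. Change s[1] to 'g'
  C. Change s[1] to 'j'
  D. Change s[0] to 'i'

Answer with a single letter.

Option A: s[1]='b'->'e', delta=(5-2)*5^2 mod 1009 = 75, hash=344+75 mod 1009 = 419
Option B: s[1]='b'->'g', delta=(7-2)*5^2 mod 1009 = 125, hash=344+125 mod 1009 = 469 <-- target
Option C: s[1]='b'->'j', delta=(10-2)*5^2 mod 1009 = 200, hash=344+200 mod 1009 = 544
Option D: s[0]='j'->'i', delta=(9-10)*5^3 mod 1009 = 884, hash=344+884 mod 1009 = 219

Answer: B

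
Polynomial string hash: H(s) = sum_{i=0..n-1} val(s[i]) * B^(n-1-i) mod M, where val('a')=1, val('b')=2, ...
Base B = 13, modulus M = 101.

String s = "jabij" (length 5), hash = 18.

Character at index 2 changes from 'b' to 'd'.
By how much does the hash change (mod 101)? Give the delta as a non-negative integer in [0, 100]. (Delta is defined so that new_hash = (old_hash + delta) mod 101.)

Delta formula: (val(new) - val(old)) * B^(n-1-k) mod M
  val('d') - val('b') = 4 - 2 = 2
  B^(n-1-k) = 13^2 mod 101 = 68
  Delta = 2 * 68 mod 101 = 35

Answer: 35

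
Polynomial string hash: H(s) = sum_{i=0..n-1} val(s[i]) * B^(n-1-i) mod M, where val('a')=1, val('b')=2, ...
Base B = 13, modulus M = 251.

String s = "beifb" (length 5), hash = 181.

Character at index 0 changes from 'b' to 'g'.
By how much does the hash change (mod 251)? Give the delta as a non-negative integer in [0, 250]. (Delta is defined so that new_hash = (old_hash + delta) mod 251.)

Answer: 237

Derivation:
Delta formula: (val(new) - val(old)) * B^(n-1-k) mod M
  val('g') - val('b') = 7 - 2 = 5
  B^(n-1-k) = 13^4 mod 251 = 198
  Delta = 5 * 198 mod 251 = 237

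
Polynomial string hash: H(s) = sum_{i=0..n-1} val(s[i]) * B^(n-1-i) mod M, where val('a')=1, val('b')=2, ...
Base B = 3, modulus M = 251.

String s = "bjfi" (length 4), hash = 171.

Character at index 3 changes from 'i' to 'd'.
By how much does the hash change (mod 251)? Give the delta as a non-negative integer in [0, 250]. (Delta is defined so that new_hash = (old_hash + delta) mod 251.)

Answer: 246

Derivation:
Delta formula: (val(new) - val(old)) * B^(n-1-k) mod M
  val('d') - val('i') = 4 - 9 = -5
  B^(n-1-k) = 3^0 mod 251 = 1
  Delta = -5 * 1 mod 251 = 246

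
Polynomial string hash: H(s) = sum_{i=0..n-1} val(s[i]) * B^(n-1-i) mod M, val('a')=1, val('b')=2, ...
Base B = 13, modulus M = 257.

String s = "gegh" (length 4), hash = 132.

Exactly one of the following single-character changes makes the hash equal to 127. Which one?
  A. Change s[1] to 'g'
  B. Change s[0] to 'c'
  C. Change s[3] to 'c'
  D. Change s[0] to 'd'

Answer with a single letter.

Option A: s[1]='e'->'g', delta=(7-5)*13^2 mod 257 = 81, hash=132+81 mod 257 = 213
Option B: s[0]='g'->'c', delta=(3-7)*13^3 mod 257 = 207, hash=132+207 mod 257 = 82
Option C: s[3]='h'->'c', delta=(3-8)*13^0 mod 257 = 252, hash=132+252 mod 257 = 127 <-- target
Option D: s[0]='g'->'d', delta=(4-7)*13^3 mod 257 = 91, hash=132+91 mod 257 = 223

Answer: C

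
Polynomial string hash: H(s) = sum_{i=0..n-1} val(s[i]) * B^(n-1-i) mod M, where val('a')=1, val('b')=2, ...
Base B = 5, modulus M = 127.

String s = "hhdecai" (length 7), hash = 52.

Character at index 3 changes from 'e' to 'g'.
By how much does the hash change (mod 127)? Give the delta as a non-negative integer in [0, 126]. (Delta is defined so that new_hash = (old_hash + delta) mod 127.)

Answer: 123

Derivation:
Delta formula: (val(new) - val(old)) * B^(n-1-k) mod M
  val('g') - val('e') = 7 - 5 = 2
  B^(n-1-k) = 5^3 mod 127 = 125
  Delta = 2 * 125 mod 127 = 123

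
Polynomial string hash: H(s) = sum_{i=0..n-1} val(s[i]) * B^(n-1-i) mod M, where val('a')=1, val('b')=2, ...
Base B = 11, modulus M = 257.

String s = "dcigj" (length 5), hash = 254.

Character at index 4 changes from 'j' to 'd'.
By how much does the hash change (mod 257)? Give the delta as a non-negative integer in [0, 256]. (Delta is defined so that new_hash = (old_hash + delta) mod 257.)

Answer: 251

Derivation:
Delta formula: (val(new) - val(old)) * B^(n-1-k) mod M
  val('d') - val('j') = 4 - 10 = -6
  B^(n-1-k) = 11^0 mod 257 = 1
  Delta = -6 * 1 mod 257 = 251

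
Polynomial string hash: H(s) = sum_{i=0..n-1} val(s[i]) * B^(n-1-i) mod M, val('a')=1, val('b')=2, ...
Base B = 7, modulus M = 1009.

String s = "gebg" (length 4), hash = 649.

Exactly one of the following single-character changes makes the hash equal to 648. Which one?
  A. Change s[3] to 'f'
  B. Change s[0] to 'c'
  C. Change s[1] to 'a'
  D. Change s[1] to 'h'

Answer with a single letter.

Answer: A

Derivation:
Option A: s[3]='g'->'f', delta=(6-7)*7^0 mod 1009 = 1008, hash=649+1008 mod 1009 = 648 <-- target
Option B: s[0]='g'->'c', delta=(3-7)*7^3 mod 1009 = 646, hash=649+646 mod 1009 = 286
Option C: s[1]='e'->'a', delta=(1-5)*7^2 mod 1009 = 813, hash=649+813 mod 1009 = 453
Option D: s[1]='e'->'h', delta=(8-5)*7^2 mod 1009 = 147, hash=649+147 mod 1009 = 796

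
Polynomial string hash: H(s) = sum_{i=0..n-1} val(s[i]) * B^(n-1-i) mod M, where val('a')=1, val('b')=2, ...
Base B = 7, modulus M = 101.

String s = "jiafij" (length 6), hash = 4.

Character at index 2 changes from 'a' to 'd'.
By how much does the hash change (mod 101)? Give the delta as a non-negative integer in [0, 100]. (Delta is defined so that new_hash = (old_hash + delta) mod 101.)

Answer: 19

Derivation:
Delta formula: (val(new) - val(old)) * B^(n-1-k) mod M
  val('d') - val('a') = 4 - 1 = 3
  B^(n-1-k) = 7^3 mod 101 = 40
  Delta = 3 * 40 mod 101 = 19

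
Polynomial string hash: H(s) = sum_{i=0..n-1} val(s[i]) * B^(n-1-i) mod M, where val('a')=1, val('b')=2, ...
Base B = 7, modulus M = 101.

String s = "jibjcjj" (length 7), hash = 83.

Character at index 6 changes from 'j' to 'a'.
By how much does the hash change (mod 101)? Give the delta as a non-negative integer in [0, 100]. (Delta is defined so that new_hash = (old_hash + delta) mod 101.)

Answer: 92

Derivation:
Delta formula: (val(new) - val(old)) * B^(n-1-k) mod M
  val('a') - val('j') = 1 - 10 = -9
  B^(n-1-k) = 7^0 mod 101 = 1
  Delta = -9 * 1 mod 101 = 92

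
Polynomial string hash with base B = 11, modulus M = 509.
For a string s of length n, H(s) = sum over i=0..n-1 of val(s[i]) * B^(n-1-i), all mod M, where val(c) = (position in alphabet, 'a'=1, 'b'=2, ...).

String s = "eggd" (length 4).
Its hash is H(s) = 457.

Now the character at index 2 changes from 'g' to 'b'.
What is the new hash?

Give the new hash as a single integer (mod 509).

Answer: 402

Derivation:
val('g') = 7, val('b') = 2
Position k = 2, exponent = n-1-k = 1
B^1 mod M = 11^1 mod 509 = 11
Delta = (2 - 7) * 11 mod 509 = 454
New hash = (457 + 454) mod 509 = 402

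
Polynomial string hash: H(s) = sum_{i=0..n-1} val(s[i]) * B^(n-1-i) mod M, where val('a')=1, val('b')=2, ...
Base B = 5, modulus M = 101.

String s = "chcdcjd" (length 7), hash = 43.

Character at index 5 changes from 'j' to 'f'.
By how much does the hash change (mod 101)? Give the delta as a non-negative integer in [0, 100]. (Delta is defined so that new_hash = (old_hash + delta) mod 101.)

Answer: 81

Derivation:
Delta formula: (val(new) - val(old)) * B^(n-1-k) mod M
  val('f') - val('j') = 6 - 10 = -4
  B^(n-1-k) = 5^1 mod 101 = 5
  Delta = -4 * 5 mod 101 = 81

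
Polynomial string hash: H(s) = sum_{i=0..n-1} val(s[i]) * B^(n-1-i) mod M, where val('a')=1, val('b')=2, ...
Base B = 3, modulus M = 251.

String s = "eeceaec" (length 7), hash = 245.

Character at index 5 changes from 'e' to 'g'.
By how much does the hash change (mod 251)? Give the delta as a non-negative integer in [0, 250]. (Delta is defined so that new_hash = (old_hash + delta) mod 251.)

Delta formula: (val(new) - val(old)) * B^(n-1-k) mod M
  val('g') - val('e') = 7 - 5 = 2
  B^(n-1-k) = 3^1 mod 251 = 3
  Delta = 2 * 3 mod 251 = 6

Answer: 6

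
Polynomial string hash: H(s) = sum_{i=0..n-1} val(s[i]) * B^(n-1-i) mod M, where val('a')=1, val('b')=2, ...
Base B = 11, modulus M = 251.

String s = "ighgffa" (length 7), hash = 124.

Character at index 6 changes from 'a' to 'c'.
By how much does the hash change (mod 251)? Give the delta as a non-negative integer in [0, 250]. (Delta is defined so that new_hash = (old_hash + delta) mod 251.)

Delta formula: (val(new) - val(old)) * B^(n-1-k) mod M
  val('c') - val('a') = 3 - 1 = 2
  B^(n-1-k) = 11^0 mod 251 = 1
  Delta = 2 * 1 mod 251 = 2

Answer: 2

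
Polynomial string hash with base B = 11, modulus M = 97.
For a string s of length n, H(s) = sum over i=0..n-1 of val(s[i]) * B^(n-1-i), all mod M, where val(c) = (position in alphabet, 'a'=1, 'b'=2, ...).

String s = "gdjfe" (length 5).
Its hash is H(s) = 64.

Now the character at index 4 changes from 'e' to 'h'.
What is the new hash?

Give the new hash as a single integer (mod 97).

Answer: 67

Derivation:
val('e') = 5, val('h') = 8
Position k = 4, exponent = n-1-k = 0
B^0 mod M = 11^0 mod 97 = 1
Delta = (8 - 5) * 1 mod 97 = 3
New hash = (64 + 3) mod 97 = 67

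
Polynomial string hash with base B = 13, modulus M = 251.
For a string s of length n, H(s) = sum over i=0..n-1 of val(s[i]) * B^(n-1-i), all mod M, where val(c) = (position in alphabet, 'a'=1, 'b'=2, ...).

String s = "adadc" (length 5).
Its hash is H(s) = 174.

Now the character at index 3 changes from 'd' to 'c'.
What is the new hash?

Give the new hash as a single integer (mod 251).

Answer: 161

Derivation:
val('d') = 4, val('c') = 3
Position k = 3, exponent = n-1-k = 1
B^1 mod M = 13^1 mod 251 = 13
Delta = (3 - 4) * 13 mod 251 = 238
New hash = (174 + 238) mod 251 = 161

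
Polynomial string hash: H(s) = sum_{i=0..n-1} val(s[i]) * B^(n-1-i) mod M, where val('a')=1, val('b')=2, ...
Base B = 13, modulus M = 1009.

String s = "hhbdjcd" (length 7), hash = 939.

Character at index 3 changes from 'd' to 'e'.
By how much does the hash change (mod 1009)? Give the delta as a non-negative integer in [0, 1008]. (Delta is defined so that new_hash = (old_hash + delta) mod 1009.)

Delta formula: (val(new) - val(old)) * B^(n-1-k) mod M
  val('e') - val('d') = 5 - 4 = 1
  B^(n-1-k) = 13^3 mod 1009 = 179
  Delta = 1 * 179 mod 1009 = 179

Answer: 179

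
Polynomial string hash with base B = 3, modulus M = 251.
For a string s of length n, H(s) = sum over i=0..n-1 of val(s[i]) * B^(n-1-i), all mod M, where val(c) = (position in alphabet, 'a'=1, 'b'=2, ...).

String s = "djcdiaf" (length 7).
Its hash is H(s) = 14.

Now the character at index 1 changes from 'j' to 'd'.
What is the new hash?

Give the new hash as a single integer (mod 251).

Answer: 62

Derivation:
val('j') = 10, val('d') = 4
Position k = 1, exponent = n-1-k = 5
B^5 mod M = 3^5 mod 251 = 243
Delta = (4 - 10) * 243 mod 251 = 48
New hash = (14 + 48) mod 251 = 62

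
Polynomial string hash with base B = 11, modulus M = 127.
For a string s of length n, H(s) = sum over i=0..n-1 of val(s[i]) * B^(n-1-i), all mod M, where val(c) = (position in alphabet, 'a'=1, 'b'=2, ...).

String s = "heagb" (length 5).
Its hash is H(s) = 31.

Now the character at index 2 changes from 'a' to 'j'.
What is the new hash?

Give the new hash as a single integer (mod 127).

Answer: 104

Derivation:
val('a') = 1, val('j') = 10
Position k = 2, exponent = n-1-k = 2
B^2 mod M = 11^2 mod 127 = 121
Delta = (10 - 1) * 121 mod 127 = 73
New hash = (31 + 73) mod 127 = 104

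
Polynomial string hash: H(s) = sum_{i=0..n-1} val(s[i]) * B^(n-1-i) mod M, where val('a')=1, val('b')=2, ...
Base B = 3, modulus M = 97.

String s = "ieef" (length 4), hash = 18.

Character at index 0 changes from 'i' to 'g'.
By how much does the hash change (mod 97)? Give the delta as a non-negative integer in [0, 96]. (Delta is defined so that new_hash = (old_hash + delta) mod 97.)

Answer: 43

Derivation:
Delta formula: (val(new) - val(old)) * B^(n-1-k) mod M
  val('g') - val('i') = 7 - 9 = -2
  B^(n-1-k) = 3^3 mod 97 = 27
  Delta = -2 * 27 mod 97 = 43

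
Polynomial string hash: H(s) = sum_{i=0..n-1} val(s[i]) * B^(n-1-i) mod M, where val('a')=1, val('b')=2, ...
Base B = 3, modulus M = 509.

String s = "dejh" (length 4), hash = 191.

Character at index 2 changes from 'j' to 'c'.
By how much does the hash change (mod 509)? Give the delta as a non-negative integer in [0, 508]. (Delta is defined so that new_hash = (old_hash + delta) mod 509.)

Answer: 488

Derivation:
Delta formula: (val(new) - val(old)) * B^(n-1-k) mod M
  val('c') - val('j') = 3 - 10 = -7
  B^(n-1-k) = 3^1 mod 509 = 3
  Delta = -7 * 3 mod 509 = 488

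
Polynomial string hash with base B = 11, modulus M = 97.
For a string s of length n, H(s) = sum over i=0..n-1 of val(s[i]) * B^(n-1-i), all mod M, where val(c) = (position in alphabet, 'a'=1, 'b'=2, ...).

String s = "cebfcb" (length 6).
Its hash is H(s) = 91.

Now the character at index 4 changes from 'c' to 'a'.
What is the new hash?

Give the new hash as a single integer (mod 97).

val('c') = 3, val('a') = 1
Position k = 4, exponent = n-1-k = 1
B^1 mod M = 11^1 mod 97 = 11
Delta = (1 - 3) * 11 mod 97 = 75
New hash = (91 + 75) mod 97 = 69

Answer: 69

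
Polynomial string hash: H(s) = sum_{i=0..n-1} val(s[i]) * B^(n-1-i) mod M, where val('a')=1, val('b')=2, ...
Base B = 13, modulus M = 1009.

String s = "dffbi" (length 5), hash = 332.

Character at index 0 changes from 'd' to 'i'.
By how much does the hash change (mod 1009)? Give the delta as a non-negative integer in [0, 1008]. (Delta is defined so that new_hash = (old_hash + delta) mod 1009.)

Answer: 536

Derivation:
Delta formula: (val(new) - val(old)) * B^(n-1-k) mod M
  val('i') - val('d') = 9 - 4 = 5
  B^(n-1-k) = 13^4 mod 1009 = 309
  Delta = 5 * 309 mod 1009 = 536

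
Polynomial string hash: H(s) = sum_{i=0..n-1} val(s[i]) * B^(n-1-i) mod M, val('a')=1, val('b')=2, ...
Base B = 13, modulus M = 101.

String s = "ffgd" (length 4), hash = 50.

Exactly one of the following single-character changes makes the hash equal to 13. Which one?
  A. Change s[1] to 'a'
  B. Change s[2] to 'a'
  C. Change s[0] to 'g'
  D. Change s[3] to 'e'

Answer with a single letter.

Answer: A

Derivation:
Option A: s[1]='f'->'a', delta=(1-6)*13^2 mod 101 = 64, hash=50+64 mod 101 = 13 <-- target
Option B: s[2]='g'->'a', delta=(1-7)*13^1 mod 101 = 23, hash=50+23 mod 101 = 73
Option C: s[0]='f'->'g', delta=(7-6)*13^3 mod 101 = 76, hash=50+76 mod 101 = 25
Option D: s[3]='d'->'e', delta=(5-4)*13^0 mod 101 = 1, hash=50+1 mod 101 = 51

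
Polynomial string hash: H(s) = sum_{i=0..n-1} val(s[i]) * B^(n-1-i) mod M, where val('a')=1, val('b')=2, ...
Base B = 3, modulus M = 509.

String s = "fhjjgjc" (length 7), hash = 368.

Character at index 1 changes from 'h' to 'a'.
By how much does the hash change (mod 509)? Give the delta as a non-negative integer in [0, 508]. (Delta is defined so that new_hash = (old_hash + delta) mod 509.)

Answer: 335

Derivation:
Delta formula: (val(new) - val(old)) * B^(n-1-k) mod M
  val('a') - val('h') = 1 - 8 = -7
  B^(n-1-k) = 3^5 mod 509 = 243
  Delta = -7 * 243 mod 509 = 335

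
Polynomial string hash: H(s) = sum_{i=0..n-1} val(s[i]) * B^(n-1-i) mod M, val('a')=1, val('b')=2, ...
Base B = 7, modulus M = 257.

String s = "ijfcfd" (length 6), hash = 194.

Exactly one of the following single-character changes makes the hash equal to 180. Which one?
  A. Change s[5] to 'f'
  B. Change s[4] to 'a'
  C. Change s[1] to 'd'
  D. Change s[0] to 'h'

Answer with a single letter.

Answer: C

Derivation:
Option A: s[5]='d'->'f', delta=(6-4)*7^0 mod 257 = 2, hash=194+2 mod 257 = 196
Option B: s[4]='f'->'a', delta=(1-6)*7^1 mod 257 = 222, hash=194+222 mod 257 = 159
Option C: s[1]='j'->'d', delta=(4-10)*7^4 mod 257 = 243, hash=194+243 mod 257 = 180 <-- target
Option D: s[0]='i'->'h', delta=(8-9)*7^5 mod 257 = 155, hash=194+155 mod 257 = 92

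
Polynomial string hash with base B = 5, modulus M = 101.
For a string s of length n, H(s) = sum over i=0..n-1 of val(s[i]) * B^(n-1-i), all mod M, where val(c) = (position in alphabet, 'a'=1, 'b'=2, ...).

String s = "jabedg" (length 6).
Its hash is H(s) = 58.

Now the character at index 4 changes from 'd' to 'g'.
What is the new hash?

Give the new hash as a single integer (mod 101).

Answer: 73

Derivation:
val('d') = 4, val('g') = 7
Position k = 4, exponent = n-1-k = 1
B^1 mod M = 5^1 mod 101 = 5
Delta = (7 - 4) * 5 mod 101 = 15
New hash = (58 + 15) mod 101 = 73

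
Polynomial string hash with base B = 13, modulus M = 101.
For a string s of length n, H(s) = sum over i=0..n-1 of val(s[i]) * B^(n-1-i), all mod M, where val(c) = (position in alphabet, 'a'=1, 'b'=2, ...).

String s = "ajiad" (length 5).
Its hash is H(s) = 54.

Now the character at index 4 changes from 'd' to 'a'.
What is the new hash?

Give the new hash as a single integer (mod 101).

val('d') = 4, val('a') = 1
Position k = 4, exponent = n-1-k = 0
B^0 mod M = 13^0 mod 101 = 1
Delta = (1 - 4) * 1 mod 101 = 98
New hash = (54 + 98) mod 101 = 51

Answer: 51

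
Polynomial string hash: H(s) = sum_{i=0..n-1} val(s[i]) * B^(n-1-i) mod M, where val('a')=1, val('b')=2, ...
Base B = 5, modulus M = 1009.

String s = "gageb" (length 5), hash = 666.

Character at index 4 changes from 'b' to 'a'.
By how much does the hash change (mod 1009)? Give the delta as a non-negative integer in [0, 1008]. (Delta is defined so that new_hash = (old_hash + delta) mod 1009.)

Answer: 1008

Derivation:
Delta formula: (val(new) - val(old)) * B^(n-1-k) mod M
  val('a') - val('b') = 1 - 2 = -1
  B^(n-1-k) = 5^0 mod 1009 = 1
  Delta = -1 * 1 mod 1009 = 1008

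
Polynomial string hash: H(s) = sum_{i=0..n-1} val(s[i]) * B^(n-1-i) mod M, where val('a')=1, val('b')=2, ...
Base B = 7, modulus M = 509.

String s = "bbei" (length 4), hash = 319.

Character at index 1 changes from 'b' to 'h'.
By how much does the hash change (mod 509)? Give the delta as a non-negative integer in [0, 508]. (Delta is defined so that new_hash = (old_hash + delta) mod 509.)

Answer: 294

Derivation:
Delta formula: (val(new) - val(old)) * B^(n-1-k) mod M
  val('h') - val('b') = 8 - 2 = 6
  B^(n-1-k) = 7^2 mod 509 = 49
  Delta = 6 * 49 mod 509 = 294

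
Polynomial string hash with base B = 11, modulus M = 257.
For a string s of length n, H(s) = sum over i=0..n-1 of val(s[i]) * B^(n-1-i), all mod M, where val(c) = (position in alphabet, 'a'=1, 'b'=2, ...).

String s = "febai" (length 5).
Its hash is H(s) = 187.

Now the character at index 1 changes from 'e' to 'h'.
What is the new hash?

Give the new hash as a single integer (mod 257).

val('e') = 5, val('h') = 8
Position k = 1, exponent = n-1-k = 3
B^3 mod M = 11^3 mod 257 = 46
Delta = (8 - 5) * 46 mod 257 = 138
New hash = (187 + 138) mod 257 = 68

Answer: 68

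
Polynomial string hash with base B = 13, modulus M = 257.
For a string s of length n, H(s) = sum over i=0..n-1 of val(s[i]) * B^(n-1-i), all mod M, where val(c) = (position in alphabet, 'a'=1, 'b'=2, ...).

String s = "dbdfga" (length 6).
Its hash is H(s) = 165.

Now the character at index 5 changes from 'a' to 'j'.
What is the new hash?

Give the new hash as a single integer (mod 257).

Answer: 174

Derivation:
val('a') = 1, val('j') = 10
Position k = 5, exponent = n-1-k = 0
B^0 mod M = 13^0 mod 257 = 1
Delta = (10 - 1) * 1 mod 257 = 9
New hash = (165 + 9) mod 257 = 174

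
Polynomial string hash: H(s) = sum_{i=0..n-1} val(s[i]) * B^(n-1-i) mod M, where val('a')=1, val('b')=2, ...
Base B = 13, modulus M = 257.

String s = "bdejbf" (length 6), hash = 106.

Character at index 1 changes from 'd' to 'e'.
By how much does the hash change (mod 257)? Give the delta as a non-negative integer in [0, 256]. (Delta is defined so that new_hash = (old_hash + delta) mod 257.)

Delta formula: (val(new) - val(old)) * B^(n-1-k) mod M
  val('e') - val('d') = 5 - 4 = 1
  B^(n-1-k) = 13^4 mod 257 = 34
  Delta = 1 * 34 mod 257 = 34

Answer: 34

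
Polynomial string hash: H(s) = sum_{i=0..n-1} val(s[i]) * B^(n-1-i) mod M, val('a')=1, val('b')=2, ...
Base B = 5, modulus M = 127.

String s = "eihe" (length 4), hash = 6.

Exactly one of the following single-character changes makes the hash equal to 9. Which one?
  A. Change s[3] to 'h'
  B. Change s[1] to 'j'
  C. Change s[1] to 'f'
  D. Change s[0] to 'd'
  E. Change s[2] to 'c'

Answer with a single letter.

Option A: s[3]='e'->'h', delta=(8-5)*5^0 mod 127 = 3, hash=6+3 mod 127 = 9 <-- target
Option B: s[1]='i'->'j', delta=(10-9)*5^2 mod 127 = 25, hash=6+25 mod 127 = 31
Option C: s[1]='i'->'f', delta=(6-9)*5^2 mod 127 = 52, hash=6+52 mod 127 = 58
Option D: s[0]='e'->'d', delta=(4-5)*5^3 mod 127 = 2, hash=6+2 mod 127 = 8
Option E: s[2]='h'->'c', delta=(3-8)*5^1 mod 127 = 102, hash=6+102 mod 127 = 108

Answer: A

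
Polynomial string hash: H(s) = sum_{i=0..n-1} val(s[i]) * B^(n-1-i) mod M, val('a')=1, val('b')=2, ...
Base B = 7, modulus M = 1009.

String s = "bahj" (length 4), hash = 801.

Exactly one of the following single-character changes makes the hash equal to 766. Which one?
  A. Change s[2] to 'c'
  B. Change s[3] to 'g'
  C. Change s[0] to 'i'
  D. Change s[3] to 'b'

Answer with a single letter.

Option A: s[2]='h'->'c', delta=(3-8)*7^1 mod 1009 = 974, hash=801+974 mod 1009 = 766 <-- target
Option B: s[3]='j'->'g', delta=(7-10)*7^0 mod 1009 = 1006, hash=801+1006 mod 1009 = 798
Option C: s[0]='b'->'i', delta=(9-2)*7^3 mod 1009 = 383, hash=801+383 mod 1009 = 175
Option D: s[3]='j'->'b', delta=(2-10)*7^0 mod 1009 = 1001, hash=801+1001 mod 1009 = 793

Answer: A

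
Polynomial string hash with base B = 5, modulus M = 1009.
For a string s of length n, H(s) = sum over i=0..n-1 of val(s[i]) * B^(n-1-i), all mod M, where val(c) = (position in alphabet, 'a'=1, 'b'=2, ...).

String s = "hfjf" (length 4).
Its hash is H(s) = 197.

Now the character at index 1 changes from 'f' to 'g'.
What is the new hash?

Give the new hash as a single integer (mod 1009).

val('f') = 6, val('g') = 7
Position k = 1, exponent = n-1-k = 2
B^2 mod M = 5^2 mod 1009 = 25
Delta = (7 - 6) * 25 mod 1009 = 25
New hash = (197 + 25) mod 1009 = 222

Answer: 222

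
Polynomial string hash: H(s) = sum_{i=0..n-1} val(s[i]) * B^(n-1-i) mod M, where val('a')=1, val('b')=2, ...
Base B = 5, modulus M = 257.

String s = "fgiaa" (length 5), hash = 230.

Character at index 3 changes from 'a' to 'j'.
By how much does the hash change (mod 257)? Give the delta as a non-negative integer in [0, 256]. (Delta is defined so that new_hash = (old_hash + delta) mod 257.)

Answer: 45

Derivation:
Delta formula: (val(new) - val(old)) * B^(n-1-k) mod M
  val('j') - val('a') = 10 - 1 = 9
  B^(n-1-k) = 5^1 mod 257 = 5
  Delta = 9 * 5 mod 257 = 45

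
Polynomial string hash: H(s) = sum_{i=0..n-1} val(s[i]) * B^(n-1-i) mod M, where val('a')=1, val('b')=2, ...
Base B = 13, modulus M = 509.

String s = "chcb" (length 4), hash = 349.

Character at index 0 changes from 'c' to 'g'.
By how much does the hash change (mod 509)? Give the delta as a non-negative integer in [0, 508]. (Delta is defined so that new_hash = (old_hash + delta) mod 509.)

Delta formula: (val(new) - val(old)) * B^(n-1-k) mod M
  val('g') - val('c') = 7 - 3 = 4
  B^(n-1-k) = 13^3 mod 509 = 161
  Delta = 4 * 161 mod 509 = 135

Answer: 135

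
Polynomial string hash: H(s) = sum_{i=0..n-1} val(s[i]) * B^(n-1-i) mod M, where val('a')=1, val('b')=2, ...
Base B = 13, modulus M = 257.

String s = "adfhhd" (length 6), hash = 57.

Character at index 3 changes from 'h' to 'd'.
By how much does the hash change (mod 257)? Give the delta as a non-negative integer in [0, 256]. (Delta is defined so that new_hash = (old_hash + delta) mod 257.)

Answer: 95

Derivation:
Delta formula: (val(new) - val(old)) * B^(n-1-k) mod M
  val('d') - val('h') = 4 - 8 = -4
  B^(n-1-k) = 13^2 mod 257 = 169
  Delta = -4 * 169 mod 257 = 95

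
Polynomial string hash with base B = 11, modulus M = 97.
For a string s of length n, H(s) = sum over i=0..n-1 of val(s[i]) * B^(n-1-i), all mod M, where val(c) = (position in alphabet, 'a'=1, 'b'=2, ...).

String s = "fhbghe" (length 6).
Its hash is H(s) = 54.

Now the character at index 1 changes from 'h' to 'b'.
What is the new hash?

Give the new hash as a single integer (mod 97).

Answer: 90

Derivation:
val('h') = 8, val('b') = 2
Position k = 1, exponent = n-1-k = 4
B^4 mod M = 11^4 mod 97 = 91
Delta = (2 - 8) * 91 mod 97 = 36
New hash = (54 + 36) mod 97 = 90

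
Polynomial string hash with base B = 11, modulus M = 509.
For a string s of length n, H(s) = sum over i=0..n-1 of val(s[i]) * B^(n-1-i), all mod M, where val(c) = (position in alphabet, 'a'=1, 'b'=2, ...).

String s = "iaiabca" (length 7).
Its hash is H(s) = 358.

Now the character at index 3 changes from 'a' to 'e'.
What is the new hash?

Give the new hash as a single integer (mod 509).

val('a') = 1, val('e') = 5
Position k = 3, exponent = n-1-k = 3
B^3 mod M = 11^3 mod 509 = 313
Delta = (5 - 1) * 313 mod 509 = 234
New hash = (358 + 234) mod 509 = 83

Answer: 83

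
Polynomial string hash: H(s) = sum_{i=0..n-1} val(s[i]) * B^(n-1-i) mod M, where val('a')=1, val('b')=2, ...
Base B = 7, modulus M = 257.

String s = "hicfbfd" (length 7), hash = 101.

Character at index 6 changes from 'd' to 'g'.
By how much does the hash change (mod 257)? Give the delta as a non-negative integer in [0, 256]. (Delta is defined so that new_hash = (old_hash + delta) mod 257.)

Delta formula: (val(new) - val(old)) * B^(n-1-k) mod M
  val('g') - val('d') = 7 - 4 = 3
  B^(n-1-k) = 7^0 mod 257 = 1
  Delta = 3 * 1 mod 257 = 3

Answer: 3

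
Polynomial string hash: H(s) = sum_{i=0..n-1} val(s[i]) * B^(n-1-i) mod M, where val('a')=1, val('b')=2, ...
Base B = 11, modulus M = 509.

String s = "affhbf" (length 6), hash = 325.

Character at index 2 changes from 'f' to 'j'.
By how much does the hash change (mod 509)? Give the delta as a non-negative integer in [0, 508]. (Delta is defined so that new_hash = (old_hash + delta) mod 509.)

Delta formula: (val(new) - val(old)) * B^(n-1-k) mod M
  val('j') - val('f') = 10 - 6 = 4
  B^(n-1-k) = 11^3 mod 509 = 313
  Delta = 4 * 313 mod 509 = 234

Answer: 234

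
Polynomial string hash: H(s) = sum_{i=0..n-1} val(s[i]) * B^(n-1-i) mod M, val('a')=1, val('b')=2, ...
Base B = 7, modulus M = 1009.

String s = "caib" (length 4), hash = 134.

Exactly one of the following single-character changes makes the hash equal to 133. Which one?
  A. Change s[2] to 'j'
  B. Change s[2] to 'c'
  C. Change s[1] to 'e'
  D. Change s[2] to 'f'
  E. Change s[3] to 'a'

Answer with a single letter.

Option A: s[2]='i'->'j', delta=(10-9)*7^1 mod 1009 = 7, hash=134+7 mod 1009 = 141
Option B: s[2]='i'->'c', delta=(3-9)*7^1 mod 1009 = 967, hash=134+967 mod 1009 = 92
Option C: s[1]='a'->'e', delta=(5-1)*7^2 mod 1009 = 196, hash=134+196 mod 1009 = 330
Option D: s[2]='i'->'f', delta=(6-9)*7^1 mod 1009 = 988, hash=134+988 mod 1009 = 113
Option E: s[3]='b'->'a', delta=(1-2)*7^0 mod 1009 = 1008, hash=134+1008 mod 1009 = 133 <-- target

Answer: E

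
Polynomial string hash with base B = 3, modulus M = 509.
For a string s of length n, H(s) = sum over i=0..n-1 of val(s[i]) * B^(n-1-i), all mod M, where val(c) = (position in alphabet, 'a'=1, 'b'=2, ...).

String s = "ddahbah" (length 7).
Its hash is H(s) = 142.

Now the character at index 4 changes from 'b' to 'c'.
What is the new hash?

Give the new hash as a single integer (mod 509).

Answer: 151

Derivation:
val('b') = 2, val('c') = 3
Position k = 4, exponent = n-1-k = 2
B^2 mod M = 3^2 mod 509 = 9
Delta = (3 - 2) * 9 mod 509 = 9
New hash = (142 + 9) mod 509 = 151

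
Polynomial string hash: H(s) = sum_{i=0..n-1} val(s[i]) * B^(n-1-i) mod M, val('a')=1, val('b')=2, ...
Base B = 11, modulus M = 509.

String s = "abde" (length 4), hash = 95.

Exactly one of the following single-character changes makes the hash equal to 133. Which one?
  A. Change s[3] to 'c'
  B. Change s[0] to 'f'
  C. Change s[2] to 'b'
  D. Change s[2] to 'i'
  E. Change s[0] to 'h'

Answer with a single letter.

Answer: B

Derivation:
Option A: s[3]='e'->'c', delta=(3-5)*11^0 mod 509 = 507, hash=95+507 mod 509 = 93
Option B: s[0]='a'->'f', delta=(6-1)*11^3 mod 509 = 38, hash=95+38 mod 509 = 133 <-- target
Option C: s[2]='d'->'b', delta=(2-4)*11^1 mod 509 = 487, hash=95+487 mod 509 = 73
Option D: s[2]='d'->'i', delta=(9-4)*11^1 mod 509 = 55, hash=95+55 mod 509 = 150
Option E: s[0]='a'->'h', delta=(8-1)*11^3 mod 509 = 155, hash=95+155 mod 509 = 250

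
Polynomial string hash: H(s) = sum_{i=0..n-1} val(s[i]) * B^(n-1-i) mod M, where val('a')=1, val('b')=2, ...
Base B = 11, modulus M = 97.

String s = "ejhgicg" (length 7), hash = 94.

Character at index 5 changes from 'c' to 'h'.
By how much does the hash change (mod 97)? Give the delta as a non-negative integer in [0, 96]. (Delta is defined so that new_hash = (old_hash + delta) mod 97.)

Delta formula: (val(new) - val(old)) * B^(n-1-k) mod M
  val('h') - val('c') = 8 - 3 = 5
  B^(n-1-k) = 11^1 mod 97 = 11
  Delta = 5 * 11 mod 97 = 55

Answer: 55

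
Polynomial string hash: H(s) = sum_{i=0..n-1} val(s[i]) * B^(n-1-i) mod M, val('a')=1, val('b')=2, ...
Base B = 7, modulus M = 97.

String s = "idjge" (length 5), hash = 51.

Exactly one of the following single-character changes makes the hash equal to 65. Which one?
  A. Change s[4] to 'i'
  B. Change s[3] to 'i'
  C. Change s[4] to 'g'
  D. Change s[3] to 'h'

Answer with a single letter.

Answer: B

Derivation:
Option A: s[4]='e'->'i', delta=(9-5)*7^0 mod 97 = 4, hash=51+4 mod 97 = 55
Option B: s[3]='g'->'i', delta=(9-7)*7^1 mod 97 = 14, hash=51+14 mod 97 = 65 <-- target
Option C: s[4]='e'->'g', delta=(7-5)*7^0 mod 97 = 2, hash=51+2 mod 97 = 53
Option D: s[3]='g'->'h', delta=(8-7)*7^1 mod 97 = 7, hash=51+7 mod 97 = 58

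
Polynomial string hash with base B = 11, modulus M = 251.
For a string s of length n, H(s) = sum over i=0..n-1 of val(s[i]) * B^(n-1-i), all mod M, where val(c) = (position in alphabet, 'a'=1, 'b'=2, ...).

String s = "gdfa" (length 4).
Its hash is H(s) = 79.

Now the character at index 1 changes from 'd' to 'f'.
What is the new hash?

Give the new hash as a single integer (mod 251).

val('d') = 4, val('f') = 6
Position k = 1, exponent = n-1-k = 2
B^2 mod M = 11^2 mod 251 = 121
Delta = (6 - 4) * 121 mod 251 = 242
New hash = (79 + 242) mod 251 = 70

Answer: 70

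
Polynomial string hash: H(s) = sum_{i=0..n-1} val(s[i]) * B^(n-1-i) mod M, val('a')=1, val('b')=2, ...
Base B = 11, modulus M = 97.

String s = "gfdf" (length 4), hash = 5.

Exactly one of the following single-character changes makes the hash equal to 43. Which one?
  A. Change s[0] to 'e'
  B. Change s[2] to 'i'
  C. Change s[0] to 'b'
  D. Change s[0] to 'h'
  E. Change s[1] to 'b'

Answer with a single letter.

Answer: C

Derivation:
Option A: s[0]='g'->'e', delta=(5-7)*11^3 mod 97 = 54, hash=5+54 mod 97 = 59
Option B: s[2]='d'->'i', delta=(9-4)*11^1 mod 97 = 55, hash=5+55 mod 97 = 60
Option C: s[0]='g'->'b', delta=(2-7)*11^3 mod 97 = 38, hash=5+38 mod 97 = 43 <-- target
Option D: s[0]='g'->'h', delta=(8-7)*11^3 mod 97 = 70, hash=5+70 mod 97 = 75
Option E: s[1]='f'->'b', delta=(2-6)*11^2 mod 97 = 1, hash=5+1 mod 97 = 6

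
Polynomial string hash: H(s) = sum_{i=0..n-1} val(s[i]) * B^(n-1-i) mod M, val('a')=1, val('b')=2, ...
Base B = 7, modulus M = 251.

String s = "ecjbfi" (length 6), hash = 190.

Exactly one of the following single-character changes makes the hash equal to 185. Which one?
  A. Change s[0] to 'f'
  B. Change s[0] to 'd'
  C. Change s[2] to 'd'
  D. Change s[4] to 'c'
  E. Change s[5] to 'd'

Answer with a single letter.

Answer: E

Derivation:
Option A: s[0]='e'->'f', delta=(6-5)*7^5 mod 251 = 241, hash=190+241 mod 251 = 180
Option B: s[0]='e'->'d', delta=(4-5)*7^5 mod 251 = 10, hash=190+10 mod 251 = 200
Option C: s[2]='j'->'d', delta=(4-10)*7^3 mod 251 = 201, hash=190+201 mod 251 = 140
Option D: s[4]='f'->'c', delta=(3-6)*7^1 mod 251 = 230, hash=190+230 mod 251 = 169
Option E: s[5]='i'->'d', delta=(4-9)*7^0 mod 251 = 246, hash=190+246 mod 251 = 185 <-- target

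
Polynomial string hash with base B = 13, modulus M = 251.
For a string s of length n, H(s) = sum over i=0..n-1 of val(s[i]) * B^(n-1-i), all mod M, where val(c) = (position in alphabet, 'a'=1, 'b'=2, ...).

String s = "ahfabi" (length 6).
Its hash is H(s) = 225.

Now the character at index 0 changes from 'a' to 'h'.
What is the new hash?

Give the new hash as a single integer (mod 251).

Answer: 171

Derivation:
val('a') = 1, val('h') = 8
Position k = 0, exponent = n-1-k = 5
B^5 mod M = 13^5 mod 251 = 64
Delta = (8 - 1) * 64 mod 251 = 197
New hash = (225 + 197) mod 251 = 171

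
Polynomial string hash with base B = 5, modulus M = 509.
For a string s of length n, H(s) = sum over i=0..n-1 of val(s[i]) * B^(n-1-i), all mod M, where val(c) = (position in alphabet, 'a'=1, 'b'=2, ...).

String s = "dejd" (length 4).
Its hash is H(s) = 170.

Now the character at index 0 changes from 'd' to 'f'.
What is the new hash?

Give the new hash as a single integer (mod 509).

Answer: 420

Derivation:
val('d') = 4, val('f') = 6
Position k = 0, exponent = n-1-k = 3
B^3 mod M = 5^3 mod 509 = 125
Delta = (6 - 4) * 125 mod 509 = 250
New hash = (170 + 250) mod 509 = 420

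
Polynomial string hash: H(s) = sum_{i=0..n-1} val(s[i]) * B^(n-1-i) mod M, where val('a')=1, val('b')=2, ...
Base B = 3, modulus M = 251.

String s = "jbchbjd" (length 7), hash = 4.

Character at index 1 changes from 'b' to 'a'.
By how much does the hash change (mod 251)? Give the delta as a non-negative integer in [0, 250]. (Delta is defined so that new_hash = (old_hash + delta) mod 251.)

Answer: 8

Derivation:
Delta formula: (val(new) - val(old)) * B^(n-1-k) mod M
  val('a') - val('b') = 1 - 2 = -1
  B^(n-1-k) = 3^5 mod 251 = 243
  Delta = -1 * 243 mod 251 = 8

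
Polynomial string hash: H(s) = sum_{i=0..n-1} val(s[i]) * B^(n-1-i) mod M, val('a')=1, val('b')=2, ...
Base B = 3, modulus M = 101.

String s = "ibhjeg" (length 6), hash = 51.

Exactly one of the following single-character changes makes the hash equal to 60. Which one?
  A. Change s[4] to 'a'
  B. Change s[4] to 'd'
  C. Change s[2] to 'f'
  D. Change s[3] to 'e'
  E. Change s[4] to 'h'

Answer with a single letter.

Option A: s[4]='e'->'a', delta=(1-5)*3^1 mod 101 = 89, hash=51+89 mod 101 = 39
Option B: s[4]='e'->'d', delta=(4-5)*3^1 mod 101 = 98, hash=51+98 mod 101 = 48
Option C: s[2]='h'->'f', delta=(6-8)*3^3 mod 101 = 47, hash=51+47 mod 101 = 98
Option D: s[3]='j'->'e', delta=(5-10)*3^2 mod 101 = 56, hash=51+56 mod 101 = 6
Option E: s[4]='e'->'h', delta=(8-5)*3^1 mod 101 = 9, hash=51+9 mod 101 = 60 <-- target

Answer: E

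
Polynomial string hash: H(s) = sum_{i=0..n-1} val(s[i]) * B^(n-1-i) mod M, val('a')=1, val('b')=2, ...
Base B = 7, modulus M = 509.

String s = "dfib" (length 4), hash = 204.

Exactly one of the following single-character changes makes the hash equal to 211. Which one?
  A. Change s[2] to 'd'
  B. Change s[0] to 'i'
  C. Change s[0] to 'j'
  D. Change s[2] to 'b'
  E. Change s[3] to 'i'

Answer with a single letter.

Answer: E

Derivation:
Option A: s[2]='i'->'d', delta=(4-9)*7^1 mod 509 = 474, hash=204+474 mod 509 = 169
Option B: s[0]='d'->'i', delta=(9-4)*7^3 mod 509 = 188, hash=204+188 mod 509 = 392
Option C: s[0]='d'->'j', delta=(10-4)*7^3 mod 509 = 22, hash=204+22 mod 509 = 226
Option D: s[2]='i'->'b', delta=(2-9)*7^1 mod 509 = 460, hash=204+460 mod 509 = 155
Option E: s[3]='b'->'i', delta=(9-2)*7^0 mod 509 = 7, hash=204+7 mod 509 = 211 <-- target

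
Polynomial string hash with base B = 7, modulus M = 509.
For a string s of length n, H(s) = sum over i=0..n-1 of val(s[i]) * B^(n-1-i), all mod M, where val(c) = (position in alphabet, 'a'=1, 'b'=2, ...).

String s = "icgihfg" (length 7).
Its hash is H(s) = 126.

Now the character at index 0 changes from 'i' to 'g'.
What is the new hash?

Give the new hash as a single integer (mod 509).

val('i') = 9, val('g') = 7
Position k = 0, exponent = n-1-k = 6
B^6 mod M = 7^6 mod 509 = 70
Delta = (7 - 9) * 70 mod 509 = 369
New hash = (126 + 369) mod 509 = 495

Answer: 495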